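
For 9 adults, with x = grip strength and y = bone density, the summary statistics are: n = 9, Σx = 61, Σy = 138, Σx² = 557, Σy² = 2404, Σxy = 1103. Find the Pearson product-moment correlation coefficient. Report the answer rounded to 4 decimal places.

Numerator: nΣxy − (Σx)(Σy) = 9·1103 − (61)(138) = 1509
Denominator: √[(nΣx²−(Σx)²)(nΣy²−(Σy)²)]
  nΣx²−(Σx)² = 9·557 − 3721 = 1292;  nΣy²−(Σy)² = 9·2404 − 19044 = 2592
  √(1292·2592) = √3348864 = 1829.9902
r = 1509 / 1829.9902 = 0.8246

0.8246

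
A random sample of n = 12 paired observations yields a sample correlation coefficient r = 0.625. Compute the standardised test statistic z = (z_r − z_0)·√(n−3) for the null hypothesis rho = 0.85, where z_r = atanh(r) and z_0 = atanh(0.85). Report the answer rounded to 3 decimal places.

Fisher z: atanh(0.625) = 0.733169, atanh(0.85) = 1.256153
z = (z_r − z_0)·√(n−3) = (0.733169 − 1.256153)·√9 = -0.522984 · 3.000000 = -1.569

-1.569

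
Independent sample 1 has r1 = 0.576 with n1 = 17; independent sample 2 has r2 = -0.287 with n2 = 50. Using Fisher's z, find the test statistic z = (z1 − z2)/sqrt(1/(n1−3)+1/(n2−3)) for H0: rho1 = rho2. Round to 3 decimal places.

3.126

Fisher z-transforms: z1 = atanh(0.576) = 0.656456, z2 = atanh(-0.287) = -0.295294; difference d = 0.951750
Var(d) = 1/14 + 1/47 = 0.0714286 + 0.0212766 = 0.0927052
z = d/√Var(d) = 0.951750 / √0.0927052 = 0.951750 / 0.304475 = 3.126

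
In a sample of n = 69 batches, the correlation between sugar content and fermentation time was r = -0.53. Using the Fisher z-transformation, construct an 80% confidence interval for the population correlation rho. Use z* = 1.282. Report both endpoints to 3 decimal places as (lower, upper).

(-0.634, -0.407)

Fisher z: z_r = atanh(r) = ½·ln((1+(-0.53))/(1−(-0.53))) = -0.590145
SE(z) = 1/√(n−3) = 1/√66 = 0.123091
80% ⇒ z* = 1.282; margin = 1.282·0.123091 = 0.157803
CI on z-scale: (-0.747948, -0.432342)
Back-transform: tanh(-0.747948) = -0.633923, tanh(-0.432342) = -0.407277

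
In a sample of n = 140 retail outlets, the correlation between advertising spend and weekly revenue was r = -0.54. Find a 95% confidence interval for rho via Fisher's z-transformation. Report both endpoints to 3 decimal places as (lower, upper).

z_r = atanh(-0.54) = -0.604156;  SE = 1/√(n−3) = 1/√137 = 0.085436
z-limits: -0.604156 ± 1.960·0.085436 = -0.604156 ± 0.167455 = [-0.771611, -0.436701]
ρ-limits: (tanh -0.771611, tanh -0.436701) = (-0.648, -0.411)

(-0.648, -0.411)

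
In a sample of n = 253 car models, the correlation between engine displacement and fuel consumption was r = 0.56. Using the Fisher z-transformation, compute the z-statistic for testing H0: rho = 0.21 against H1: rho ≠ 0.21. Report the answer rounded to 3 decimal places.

z_r = atanh(0.56) = 0.632833,  z_0 = atanh(0.21) = 0.213171
SE = 1/√(n−3) = 1/√250 = 0.063246
z = (z_r − z_0)/SE = (0.632833 − 0.213171) / 0.063246 = 0.419662 / 0.063246 = 6.635

6.635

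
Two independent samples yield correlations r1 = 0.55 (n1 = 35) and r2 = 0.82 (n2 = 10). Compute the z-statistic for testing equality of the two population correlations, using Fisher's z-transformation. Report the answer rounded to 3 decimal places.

Fisher z-transforms: z1 = atanh(0.55) = 0.618381, z2 = atanh(0.82) = 1.156817; difference d = -0.538436
Var(d) = 1/32 + 1/7 = 0.0312500 + 0.1428571 = 0.1741071
z = d/√Var(d) = -0.538436 / √0.1741071 = -0.538436 / 0.417261 = -1.290

-1.290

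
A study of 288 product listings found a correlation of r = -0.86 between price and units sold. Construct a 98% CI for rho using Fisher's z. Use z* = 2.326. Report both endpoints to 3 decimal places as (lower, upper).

z_r = atanh(-0.86) = -1.293345;  SE = 1/√(n−3) = 1/√285 = 0.059235
z-limits: -1.293345 ± 2.326·0.059235 = -1.293345 ± 0.137781 = [-1.431126, -1.155564]
ρ-limits: (tanh -1.431126, tanh -1.155564) = (-0.892, -0.820)

(-0.892, -0.820)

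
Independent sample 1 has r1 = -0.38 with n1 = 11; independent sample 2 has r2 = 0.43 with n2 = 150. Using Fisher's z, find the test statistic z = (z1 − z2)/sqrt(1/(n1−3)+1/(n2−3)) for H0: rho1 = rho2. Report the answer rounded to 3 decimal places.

-2.369

z1 = atanh(-0.38) = -0.400060,  z2 = atanh(0.43) = 0.459897
SE = √(1/(n1−3) + 1/(n2−3)) = √(1/8 + 1/147) = √(0.1250000 + 0.0068027) = √0.1318027 = 0.363046
z = (z1 − z2)/SE = (-0.400060 − 0.459897) / 0.363046 = -0.859957 / 0.363046 = -2.369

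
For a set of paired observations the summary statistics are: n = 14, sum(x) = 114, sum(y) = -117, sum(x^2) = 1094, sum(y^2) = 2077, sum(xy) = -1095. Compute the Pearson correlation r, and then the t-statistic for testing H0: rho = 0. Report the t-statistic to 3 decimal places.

S_xy = nΣxy − ΣxΣy = 14·(-1095) − 114·(-117) = -15330 − (-13338) = -1992
S_xx = nΣx² − (Σx)² = 14·1094 − 114² = 15316 − 12996 = 2320
S_yy = nΣy² − (Σy)² = 14·2077 − (-117)² = 29078 − 13689 = 15389
r = S_xy / √(S_xx·S_yy) = -1992 / √(2320·15389) = -1992 / √35702480 = -1992 / 5975.1552 = -0.3334
t = r·√(n−2)/√(1−r²) = -0.3334·√12 / √(1−0.111156) = -1.154931 / 0.942785 = -1.225

-1.225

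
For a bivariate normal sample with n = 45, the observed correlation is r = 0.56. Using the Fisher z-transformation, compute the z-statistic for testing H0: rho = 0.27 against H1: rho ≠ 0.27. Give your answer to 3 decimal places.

2.307

Fisher z: atanh(0.56) = 0.632833, atanh(0.27) = 0.276864
z = (z_r − z_0)·√(n−3) = (0.632833 − 0.276864)·√42 = 0.355969 · 6.480741 = 2.307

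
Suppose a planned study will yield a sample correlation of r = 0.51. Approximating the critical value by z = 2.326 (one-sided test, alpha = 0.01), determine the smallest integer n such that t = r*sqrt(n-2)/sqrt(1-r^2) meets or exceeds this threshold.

Need r·√(n−2)/√(1−r²) ≥ 2.326
√(n−2) ≥ 2.326·√(1−0.2601) / 0.51 = 2.326·0.860174 / 0.51 = 3.9231
n−2 ≥ 15.3907  ⇒  n ≥ 17.3907
Smallest integer n = 18

18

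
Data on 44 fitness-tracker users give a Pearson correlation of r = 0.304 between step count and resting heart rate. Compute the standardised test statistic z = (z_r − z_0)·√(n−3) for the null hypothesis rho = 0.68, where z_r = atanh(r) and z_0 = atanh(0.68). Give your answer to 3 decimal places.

-3.299

Fisher z: atanh(0.304) = 0.313921, atanh(0.68) = 0.829114
z = (z_r − z_0)·√(n−3) = (0.313921 − 0.829114)·√41 = -0.515193 · 6.403124 = -3.299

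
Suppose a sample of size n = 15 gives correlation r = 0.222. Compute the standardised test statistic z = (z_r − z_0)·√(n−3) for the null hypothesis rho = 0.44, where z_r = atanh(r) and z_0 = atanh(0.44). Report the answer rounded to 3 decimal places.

-0.854

Fisher z: atanh(0.222) = 0.225759, atanh(0.44) = 0.472231
z = (z_r − z_0)·√(n−3) = (0.225759 − 0.472231)·√12 = -0.246472 · 3.464102 = -0.854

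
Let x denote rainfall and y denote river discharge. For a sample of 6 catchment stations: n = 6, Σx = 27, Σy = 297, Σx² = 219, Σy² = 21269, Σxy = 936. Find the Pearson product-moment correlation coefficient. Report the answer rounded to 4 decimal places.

S_xy = nΣxy − ΣxΣy = 6·936 − 27·297 = 5616 − 8019 = -2403
S_xx = nΣx² − (Σx)² = 6·219 − 27² = 1314 − 729 = 585
S_yy = nΣy² − (Σy)² = 6·21269 − 297² = 127614 − 88209 = 39405
r = S_xy / √(S_xx·S_yy) = -2403 / √(585·39405) = -2403 / √23051925 = -2403 / 4801.2420 = -0.5005

-0.5005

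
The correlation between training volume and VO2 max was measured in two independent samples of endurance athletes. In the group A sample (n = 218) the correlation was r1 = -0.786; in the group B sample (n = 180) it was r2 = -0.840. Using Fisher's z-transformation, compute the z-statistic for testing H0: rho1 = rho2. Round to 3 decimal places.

1.579

z1 = atanh(-0.786) = -1.060879,  z2 = atanh(-0.840) = -1.221174
SE = √(1/(n1−3) + 1/(n2−3)) = √(1/215 + 1/177) = √(0.0046512 + 0.0056497) = √0.0103009 = 0.101493
z = (z1 − z2)/SE = (-1.060879 − (-1.221174)) / 0.101493 = 0.160295 / 0.101493 = 1.579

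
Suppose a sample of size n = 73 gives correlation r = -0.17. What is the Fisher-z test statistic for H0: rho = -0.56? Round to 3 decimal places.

3.858

Fisher z: atanh(-0.17) = -0.171667, atanh(-0.56) = -0.632833
z = (z_r − z_0)·√(n−3) = (-0.171667 − (-0.632833))·√70 = 0.461166 · 8.366600 = 3.858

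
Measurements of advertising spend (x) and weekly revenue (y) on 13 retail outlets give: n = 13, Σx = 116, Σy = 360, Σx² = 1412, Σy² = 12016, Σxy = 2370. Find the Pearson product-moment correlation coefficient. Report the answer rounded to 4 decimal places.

-0.9590

S_xy = nΣxy − ΣxΣy = 13·2370 − 116·360 = 30810 − 41760 = -10950
S_xx = nΣx² − (Σx)² = 13·1412 − 116² = 18356 − 13456 = 4900
S_yy = nΣy² − (Σy)² = 13·12016 − 360² = 156208 − 129600 = 26608
r = S_xy / √(S_xx·S_yy) = -10950 / √(4900·26608) = -10950 / √130379200 = -10950 / 11418.3712 = -0.9590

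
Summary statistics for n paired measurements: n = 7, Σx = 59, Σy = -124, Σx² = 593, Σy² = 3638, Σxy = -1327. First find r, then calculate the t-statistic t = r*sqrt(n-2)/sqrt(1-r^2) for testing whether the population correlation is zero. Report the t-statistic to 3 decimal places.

-2.605

S_xy = nΣxy − ΣxΣy = 7·(-1327) − 59·(-124) = -9289 − (-7316) = -1973
S_xx = nΣx² − (Σx)² = 7·593 − 59² = 4151 − 3481 = 670
S_yy = nΣy² − (Σy)² = 7·3638 − (-124)² = 25466 − 15376 = 10090
r = S_xy / √(S_xx·S_yy) = -1973 / √(670·10090) = -1973 / √6760300 = -1973 / 2600.0577 = -0.7588
t = r·√(n−2)/√(1−r²) = -0.7588·√5 / √(1−0.575777) = -1.696728 / 0.651324 = -2.605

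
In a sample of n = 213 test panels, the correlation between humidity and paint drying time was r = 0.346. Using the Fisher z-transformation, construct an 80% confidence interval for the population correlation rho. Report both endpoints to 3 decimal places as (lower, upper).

(0.266, 0.421)

z_r = atanh(0.346) = 0.360893;  SE = 1/√(n−3) = 1/√210 = 0.069007
z-limits: 0.360893 ± 1.282·0.069007 = 0.360893 ± 0.088467 = [0.272426, 0.449360]
ρ-limits: (tanh 0.272426, tanh 0.449360) = (0.266, 0.421)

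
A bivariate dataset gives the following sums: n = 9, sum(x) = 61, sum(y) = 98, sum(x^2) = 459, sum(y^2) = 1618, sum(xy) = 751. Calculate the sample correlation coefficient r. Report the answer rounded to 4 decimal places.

Numerator: nΣxy − (Σx)(Σy) = 9·751 − (61)(98) = 781
Denominator: √[(nΣx²−(Σx)²)(nΣy²−(Σy)²)]
  nΣx²−(Σx)² = 9·459 − 3721 = 410;  nΣy²−(Σy)² = 9·1618 − 9604 = 4958
  √(410·4958) = √2032780 = 1425.7559
r = 781 / 1425.7559 = 0.5478

0.5478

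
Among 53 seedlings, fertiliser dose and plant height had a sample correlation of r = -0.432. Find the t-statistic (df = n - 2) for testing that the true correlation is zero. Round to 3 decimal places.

-3.421

1 − r² = 1 − 0.186624 = 0.813376;  √(1−r²) = 0.901874
√(n−2) = √51 = 7.141428
t = r·√(n−2)/√(1−r²) = -0.432 · 7.141428 / 0.901874 = -3.421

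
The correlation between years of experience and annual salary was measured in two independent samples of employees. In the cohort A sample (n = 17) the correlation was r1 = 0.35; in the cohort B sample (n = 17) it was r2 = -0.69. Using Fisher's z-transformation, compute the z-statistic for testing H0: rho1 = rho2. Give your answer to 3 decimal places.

3.210

Fisher z-transforms: z1 = atanh(0.35) = 0.365444, z2 = atanh(-0.69) = -0.847956; difference d = 1.213400
Var(d) = 1/14 + 1/14 = 0.0714286 + 0.0714286 = 0.1428572
z = d/√Var(d) = 1.213400 / √0.1428572 = 1.213400 / 0.377965 = 3.210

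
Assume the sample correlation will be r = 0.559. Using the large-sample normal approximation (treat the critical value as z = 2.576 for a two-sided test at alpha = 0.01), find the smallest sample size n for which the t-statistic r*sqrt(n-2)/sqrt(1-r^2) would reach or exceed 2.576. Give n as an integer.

Need r·√(n−2)/√(1−r²) ≥ 2.576
√(n−2) ≥ 2.576·√(1−0.312481) / 0.559 = 2.576·0.829168 / 0.559 = 3.8210
n−2 ≥ 14.6000  ⇒  n ≥ 16.6000
Smallest integer n = 17

17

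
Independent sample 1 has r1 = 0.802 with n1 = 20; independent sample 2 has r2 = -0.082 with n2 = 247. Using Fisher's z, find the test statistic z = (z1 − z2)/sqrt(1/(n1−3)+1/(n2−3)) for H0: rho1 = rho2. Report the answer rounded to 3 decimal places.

z1 = atanh(0.802) = 1.104193,  z2 = atanh(-0.082) = -0.082185
SE = √(1/(n1−3) + 1/(n2−3)) = √(1/17 + 1/244) = √(0.0588235 + 0.0040984) = √0.0629219 = 0.250842
z = (z1 − z2)/SE = (1.104193 − (-0.082185)) / 0.250842 = 1.186378 / 0.250842 = 4.730

4.730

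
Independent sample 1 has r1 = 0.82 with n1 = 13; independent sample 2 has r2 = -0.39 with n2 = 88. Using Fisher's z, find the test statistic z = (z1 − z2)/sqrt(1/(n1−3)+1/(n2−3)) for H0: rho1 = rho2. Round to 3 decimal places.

z1 = atanh(0.82) = 1.156817,  z2 = atanh(-0.39) = -0.411800
SE = √(1/(n1−3) + 1/(n2−3)) = √(1/10 + 1/85) = √(0.1000000 + 0.0117647) = √0.1117647 = 0.334312
z = (z1 − z2)/SE = (1.156817 − (-0.411800)) / 0.334312 = 1.568617 / 0.334312 = 4.692

4.692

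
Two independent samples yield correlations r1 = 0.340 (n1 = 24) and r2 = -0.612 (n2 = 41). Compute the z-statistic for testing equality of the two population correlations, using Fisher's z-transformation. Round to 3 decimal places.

Fisher z-transforms: z1 = atanh(0.340) = 0.354093, z2 = atanh(-0.612) = -0.712113; difference d = 1.066206
Var(d) = 1/21 + 1/38 = 0.0476190 + 0.0263158 = 0.0739348
z = d/√Var(d) = 1.066206 / √0.0739348 = 1.066206 / 0.271910 = 3.921

3.921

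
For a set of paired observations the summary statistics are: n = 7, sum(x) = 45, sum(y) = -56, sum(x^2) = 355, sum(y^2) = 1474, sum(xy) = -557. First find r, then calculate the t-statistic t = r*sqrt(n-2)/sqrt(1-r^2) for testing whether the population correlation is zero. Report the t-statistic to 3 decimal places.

-2.604

Numerator: nΣxy − (Σx)(Σy) = 7·(-557) − (45)(-56) = -1379
Denominator: √[(nΣx²−(Σx)²)(nΣy²−(Σy)²)]
  nΣx²−(Σx)² = 7·355 − 2025 = 460;  nΣy²−(Σy)² = 7·1474 − 3136 = 7182
  √(460·7182) = √3303720 = 1817.6138
r = -1379 / 1817.6138 = -0.7587
t = r·√(n−2)/√(1−r²) = -0.7587·√5 / √(1−0.575626) = -1.696505 / 0.651440 = -2.604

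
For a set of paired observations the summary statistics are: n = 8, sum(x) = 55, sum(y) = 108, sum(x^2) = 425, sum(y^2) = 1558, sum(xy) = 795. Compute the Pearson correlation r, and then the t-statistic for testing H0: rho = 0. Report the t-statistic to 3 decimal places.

Numerator: nΣxy − (Σx)(Σy) = 8·795 − (55)(108) = 420
Denominator: √[(nΣx²−(Σx)²)(nΣy²−(Σy)²)]
  nΣx²−(Σx)² = 8·425 − 3025 = 375;  nΣy²−(Σy)² = 8·1558 − 11664 = 800
  √(375·800) = √300000 = 547.7226
r = 420 / 547.7226 = 0.7668
t = r·√(n−2)/√(1−r²) = 0.7668·√6 / √(1−0.587982) = 1.878269 / 0.641886 = 2.926

2.926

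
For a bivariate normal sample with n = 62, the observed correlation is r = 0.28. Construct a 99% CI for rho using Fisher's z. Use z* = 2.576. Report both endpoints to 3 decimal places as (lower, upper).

Fisher z: z_r = atanh(r) = ½·ln((1+0.28)/(1−0.28)) = 0.287682
SE(z) = 1/√(n−3) = 1/√59 = 0.130189
99% ⇒ z* = 2.576; margin = 2.576·0.130189 = 0.335367
CI on z-scale: (-0.047685, 0.623049)
Back-transform: tanh(-0.047685) = -0.047649, tanh(0.623049) = 0.553247

(-0.048, 0.553)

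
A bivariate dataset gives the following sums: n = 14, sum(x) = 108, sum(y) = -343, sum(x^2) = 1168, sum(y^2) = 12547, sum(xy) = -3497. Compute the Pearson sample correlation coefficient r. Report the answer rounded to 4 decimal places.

S_xy = nΣxy − ΣxΣy = 14·(-3497) − 108·(-343) = -48958 − (-37044) = -11914
S_xx = nΣx² − (Σx)² = 14·1168 − 108² = 16352 − 11664 = 4688
S_yy = nΣy² − (Σy)² = 14·12547 − (-343)² = 175658 − 117649 = 58009
r = S_xy / √(S_xx·S_yy) = -11914 / √(4688·58009) = -11914 / √271946192 = -11914 / 16490.7911 = -0.7225

-0.7225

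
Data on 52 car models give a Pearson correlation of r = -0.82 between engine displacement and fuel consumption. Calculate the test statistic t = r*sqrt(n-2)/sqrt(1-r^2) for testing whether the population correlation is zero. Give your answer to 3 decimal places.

-10.130

1 − r² = 1 − 0.6724 = 0.3276;  √(1−r²) = 0.572364
√(n−2) = √50 = 7.071068
t = r·√(n−2)/√(1−r²) = -0.82 · 7.071068 / 0.572364 = -10.130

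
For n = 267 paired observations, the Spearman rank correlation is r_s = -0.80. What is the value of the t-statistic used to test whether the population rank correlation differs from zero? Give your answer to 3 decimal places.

-21.705

t = r_s·√(n−2) / √(1−r_s²) with r_s = -0.80, n = 267
  = -0.80·√265 / √(1 − 0.6400)
  = -0.80·16.278821 / 0.600000
  = -13.023057 / 0.600000 = -21.705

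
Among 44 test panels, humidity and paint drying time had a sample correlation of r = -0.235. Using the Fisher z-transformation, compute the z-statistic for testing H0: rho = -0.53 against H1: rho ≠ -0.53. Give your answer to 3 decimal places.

Fisher z: atanh(-0.235) = -0.239475, atanh(-0.53) = -0.590145
z = (z_r − z_0)·√(n−3) = (-0.239475 − (-0.590145))·√41 = 0.350670 · 6.403124 = 2.245

2.245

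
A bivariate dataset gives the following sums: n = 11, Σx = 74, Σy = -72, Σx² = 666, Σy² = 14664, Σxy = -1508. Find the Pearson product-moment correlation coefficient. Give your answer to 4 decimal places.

-0.6626

S_xy = nΣxy − ΣxΣy = 11·(-1508) − 74·(-72) = -16588 − (-5328) = -11260
S_xx = nΣx² − (Σx)² = 11·666 − 74² = 7326 − 5476 = 1850
S_yy = nΣy² − (Σy)² = 11·14664 − (-72)² = 161304 − 5184 = 156120
r = S_xy / √(S_xx·S_yy) = -11260 / √(1850·156120) = -11260 / √288822000 = -11260 / 16994.7639 = -0.6626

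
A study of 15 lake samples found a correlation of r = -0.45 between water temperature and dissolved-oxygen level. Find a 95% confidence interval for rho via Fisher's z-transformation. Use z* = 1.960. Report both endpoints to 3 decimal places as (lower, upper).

(-0.782, 0.081)

z_r = atanh(-0.45) = -0.484700;  SE = 1/√(n−3) = 1/√12 = 0.288675
z-limits: -0.484700 ± 1.960·0.288675 = -0.484700 ± 0.565803 = [-1.050503, 0.081103]
ρ-limits: (tanh -1.050503, tanh 0.081103) = (-0.782, 0.081)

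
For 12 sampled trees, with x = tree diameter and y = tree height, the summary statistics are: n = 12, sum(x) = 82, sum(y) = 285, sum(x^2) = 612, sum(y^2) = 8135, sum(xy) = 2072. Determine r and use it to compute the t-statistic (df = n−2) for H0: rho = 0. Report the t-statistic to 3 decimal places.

S_xy = nΣxy − ΣxΣy = 12·2072 − 82·285 = 24864 − 23370 = 1494
S_xx = nΣx² − (Σx)² = 12·612 − 82² = 7344 − 6724 = 620
S_yy = nΣy² − (Σy)² = 12·8135 − 285² = 97620 − 81225 = 16395
r = S_xy / √(S_xx·S_yy) = 1494 / √(620·16395) = 1494 / √10164900 = 1494 / 3188.2440 = 0.4686
t = r·√(n−2)/√(1−r²) = 0.4686·√10 / √(1−0.219586) = 1.481843 / 0.883410 = 1.677

1.677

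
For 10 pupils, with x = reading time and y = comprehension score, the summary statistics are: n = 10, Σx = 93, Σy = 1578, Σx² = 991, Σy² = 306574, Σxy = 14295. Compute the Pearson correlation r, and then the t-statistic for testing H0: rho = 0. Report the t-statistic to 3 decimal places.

S_xy = nΣxy − ΣxΣy = 10·14295 − 93·1578 = 142950 − 146754 = -3804
S_xx = nΣx² − (Σx)² = 10·991 − 93² = 9910 − 8649 = 1261
S_yy = nΣy² − (Σy)² = 10·306574 − 1578² = 3065740 − 2490084 = 575656
r = S_xy / √(S_xx·S_yy) = -3804 / √(1261·575656) = -3804 / √725902216 = -3804 / 26942.5726 = -0.1412
t = r·√(n−2)/√(1−r²) = -0.1412·√8 / √(1−0.019937) = -0.399374 / 0.989981 = -0.403

-0.403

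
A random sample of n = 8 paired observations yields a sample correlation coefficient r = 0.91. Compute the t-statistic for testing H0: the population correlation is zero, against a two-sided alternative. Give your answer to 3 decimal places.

5.376

t = r·√(n−2) / √(1−r²) with r = 0.91, n = 8
  = 0.91·√6 / √(1 − 0.8281)
  = 0.91·2.449490 / 0.414608
  = 2.229036 / 0.414608 = 5.376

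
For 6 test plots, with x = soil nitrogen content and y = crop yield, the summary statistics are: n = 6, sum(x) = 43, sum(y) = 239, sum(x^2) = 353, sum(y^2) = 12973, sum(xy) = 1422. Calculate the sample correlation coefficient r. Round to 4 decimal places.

-0.7392

Numerator: nΣxy − (Σx)(Σy) = 6·1422 − (43)(239) = -1745
Denominator: √[(nΣx²−(Σx)²)(nΣy²−(Σy)²)]
  nΣx²−(Σx)² = 6·353 − 1849 = 269;  nΣy²−(Σy)² = 6·12973 − 57121 = 20717
  √(269·20717) = √5572873 = 2360.6933
r = -1745 / 2360.6933 = -0.7392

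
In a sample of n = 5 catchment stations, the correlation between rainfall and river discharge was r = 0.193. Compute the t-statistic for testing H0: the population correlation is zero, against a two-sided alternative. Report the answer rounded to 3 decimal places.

0.341

t = r·√(n−2) / √(1−r²) with r = 0.193, n = 5
  = 0.193·√3 / √(1 − 0.037249)
  = 0.193·1.732051 / 0.981199
  = 0.334286 / 0.981199 = 0.341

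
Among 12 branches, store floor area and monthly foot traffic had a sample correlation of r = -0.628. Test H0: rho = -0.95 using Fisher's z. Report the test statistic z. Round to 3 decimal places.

3.281

Fisher z: atanh(-0.628) = -0.738107, atanh(-0.95) = -1.831781
z = (z_r − z_0)·√(n−3) = (-0.738107 − (-1.831781))·√9 = 1.093674 · 3.000000 = 3.281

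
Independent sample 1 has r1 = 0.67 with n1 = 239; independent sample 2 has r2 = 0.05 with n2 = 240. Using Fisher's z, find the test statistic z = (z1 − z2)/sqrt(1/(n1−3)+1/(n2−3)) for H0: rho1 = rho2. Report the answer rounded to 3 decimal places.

8.272

Fisher z-transforms: z1 = atanh(0.67) = 0.810743, z2 = atanh(0.05) = 0.050042; difference d = 0.760701
Var(d) = 1/236 + 1/237 = 0.0042373 + 0.0042194 = 0.0084567
z = d/√Var(d) = 0.760701 / √0.0084567 = 0.760701 / 0.091960 = 8.272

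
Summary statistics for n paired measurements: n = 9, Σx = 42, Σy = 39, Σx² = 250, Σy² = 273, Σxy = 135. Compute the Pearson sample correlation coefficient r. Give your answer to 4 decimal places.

Numerator: nΣxy − (Σx)(Σy) = 9·135 − (42)(39) = -423
Denominator: √[(nΣx²−(Σx)²)(nΣy²−(Σy)²)]
  nΣx²−(Σx)² = 9·250 − 1764 = 486;  nΣy²−(Σy)² = 9·273 − 1521 = 936
  √(486·936) = √454896 = 674.4598
r = -423 / 674.4598 = -0.6272

-0.6272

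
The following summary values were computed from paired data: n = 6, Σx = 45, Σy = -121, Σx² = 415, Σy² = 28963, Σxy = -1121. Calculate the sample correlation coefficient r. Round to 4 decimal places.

Numerator: nΣxy − (Σx)(Σy) = 6·(-1121) − (45)(-121) = -1281
Denominator: √[(nΣx²−(Σx)²)(nΣy²−(Σy)²)]
  nΣx²−(Σx)² = 6·415 − 2025 = 465;  nΣy²−(Σy)² = 6·28963 − 14641 = 159137
  √(465·159137) = √73998705 = 8602.2500
r = -1281 / 8602.2500 = -0.1489

-0.1489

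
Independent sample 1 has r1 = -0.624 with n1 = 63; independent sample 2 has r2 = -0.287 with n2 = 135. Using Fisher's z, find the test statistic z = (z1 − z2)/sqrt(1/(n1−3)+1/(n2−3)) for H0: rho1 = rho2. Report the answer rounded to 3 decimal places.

-2.802

Fisher z-transforms: z1 = atanh(-0.624) = -0.731529, z2 = atanh(-0.287) = -0.295294; difference d = -0.436235
Var(d) = 1/60 + 1/132 = 0.0166667 + 0.0075758 = 0.0242425
z = d/√Var(d) = -0.436235 / √0.0242425 = -0.436235 / 0.155700 = -2.802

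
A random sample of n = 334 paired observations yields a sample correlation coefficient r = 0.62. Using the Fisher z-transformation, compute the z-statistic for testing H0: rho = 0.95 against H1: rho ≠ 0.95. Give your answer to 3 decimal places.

z_r = atanh(0.62) = 0.725005,  z_0 = atanh(0.95) = 1.831781
SE = 1/√(n−3) = 1/√331 = 0.054965
z = (z_r − z_0)/SE = (0.725005 − 1.831781) / 0.054965 = -1.106776 / 0.054965 = -20.136

-20.136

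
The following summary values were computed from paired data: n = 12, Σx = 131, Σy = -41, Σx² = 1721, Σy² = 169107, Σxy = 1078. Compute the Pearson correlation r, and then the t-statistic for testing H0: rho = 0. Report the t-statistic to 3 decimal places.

0.705

Numerator: nΣxy − (Σx)(Σy) = 12·1078 − (131)(-41) = 18307
Denominator: √[(nΣx²−(Σx)²)(nΣy²−(Σy)²)]
  nΣx²−(Σx)² = 12·1721 − 17161 = 3491;  nΣy²−(Σy)² = 12·169107 − 1681 = 2027603
  √(3491·2027603) = √7078362073 = 84133.0023
r = 18307 / 84133.0023 = 0.2176
t = r·√(n−2)/√(1−r²) = 0.2176·√10 / √(1−0.047350) = 0.688112 / 0.976038 = 0.705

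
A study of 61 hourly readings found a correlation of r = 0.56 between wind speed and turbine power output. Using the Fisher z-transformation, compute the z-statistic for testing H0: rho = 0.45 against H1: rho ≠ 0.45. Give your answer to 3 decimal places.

1.128

Fisher z: atanh(0.56) = 0.632833, atanh(0.45) = 0.484700
z = (z_r − z_0)·√(n−3) = (0.632833 − 0.484700)·√58 = 0.148133 · 7.615773 = 1.128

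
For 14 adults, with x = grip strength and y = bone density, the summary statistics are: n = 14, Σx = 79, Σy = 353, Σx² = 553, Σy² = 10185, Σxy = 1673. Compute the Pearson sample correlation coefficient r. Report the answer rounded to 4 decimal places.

Numerator: nΣxy − (Σx)(Σy) = 14·1673 − (79)(353) = -4465
Denominator: √[(nΣx²−(Σx)²)(nΣy²−(Σy)²)]
  nΣx²−(Σx)² = 14·553 − 6241 = 1501;  nΣy²−(Σy)² = 14·10185 − 124609 = 17981
  √(1501·17981) = √26989481 = 5195.1401
r = -4465 / 5195.1401 = -0.8595

-0.8595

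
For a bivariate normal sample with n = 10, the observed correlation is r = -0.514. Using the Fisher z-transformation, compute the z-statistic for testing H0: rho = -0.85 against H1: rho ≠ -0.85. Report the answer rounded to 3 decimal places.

1.820

Fisher z: atanh(-0.514) = -0.568151, atanh(-0.85) = -1.256153
z = (z_r − z_0)·√(n−3) = (-0.568151 − (-1.256153))·√7 = 0.688002 · 2.645751 = 1.820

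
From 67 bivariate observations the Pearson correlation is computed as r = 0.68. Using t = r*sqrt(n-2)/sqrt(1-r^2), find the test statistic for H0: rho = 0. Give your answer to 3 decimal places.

t = r·√(n−2) / √(1−r²) with r = 0.68, n = 67
  = 0.68·√65 / √(1 − 0.4624)
  = 0.68·8.062258 / 0.733212
  = 5.482335 / 0.733212 = 7.477

7.477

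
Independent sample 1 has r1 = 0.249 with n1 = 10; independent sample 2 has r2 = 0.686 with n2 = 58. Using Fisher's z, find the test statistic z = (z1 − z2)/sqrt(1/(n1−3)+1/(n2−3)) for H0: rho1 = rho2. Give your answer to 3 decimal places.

-1.460

Fisher z-transforms: z1 = atanh(0.249) = 0.254346, z2 = atanh(0.686) = 0.840361; difference d = -0.586015
Var(d) = 1/7 + 1/55 = 0.1428571 + 0.0181818 = 0.1610389
z = d/√Var(d) = -0.586015 / √0.1610389 = -0.586015 / 0.401297 = -1.460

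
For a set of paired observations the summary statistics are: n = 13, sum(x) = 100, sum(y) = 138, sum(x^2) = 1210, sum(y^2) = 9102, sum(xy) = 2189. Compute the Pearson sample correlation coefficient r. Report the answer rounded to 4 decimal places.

Numerator: nΣxy − (Σx)(Σy) = 13·2189 − (100)(138) = 14657
Denominator: √[(nΣx²−(Σx)²)(nΣy²−(Σy)²)]
  nΣx²−(Σx)² = 13·1210 − 10000 = 5730;  nΣy²−(Σy)² = 13·9102 − 19044 = 99282
  √(5730·99282) = √568885860 = 23851.3283
r = 14657 / 23851.3283 = 0.6145

0.6145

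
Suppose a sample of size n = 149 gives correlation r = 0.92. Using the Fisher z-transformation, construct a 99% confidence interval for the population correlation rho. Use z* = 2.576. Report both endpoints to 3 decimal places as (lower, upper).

z_r = atanh(0.92) = 1.589027;  SE = 1/√(n−3) = 1/√146 = 0.082761
z-limits: 1.589027 ± 2.576·0.082761 = 1.589027 ± 0.213192 = [1.375835, 1.802219]
ρ-limits: (tanh 1.375835, tanh 1.802219) = (0.880, 0.947)

(0.880, 0.947)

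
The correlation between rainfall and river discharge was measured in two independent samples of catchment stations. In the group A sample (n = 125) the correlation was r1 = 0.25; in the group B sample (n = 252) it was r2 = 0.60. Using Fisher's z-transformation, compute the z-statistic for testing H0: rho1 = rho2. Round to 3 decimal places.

-3.961

Fisher z-transforms: z1 = atanh(0.25) = 0.255413, z2 = atanh(0.60) = 0.693147; difference d = -0.437734
Var(d) = 1/122 + 1/249 = 0.0081967 + 0.0040161 = 0.0122128
z = d/√Var(d) = -0.437734 / √0.0122128 = -0.437734 / 0.110512 = -3.961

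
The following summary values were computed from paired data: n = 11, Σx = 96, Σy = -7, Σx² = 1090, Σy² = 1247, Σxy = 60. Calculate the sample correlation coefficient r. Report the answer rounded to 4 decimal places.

0.2163

Numerator: nΣxy − (Σx)(Σy) = 11·60 − (96)(-7) = 1332
Denominator: √[(nΣx²−(Σx)²)(nΣy²−(Σy)²)]
  nΣx²−(Σx)² = 11·1090 − 9216 = 2774;  nΣy²−(Σy)² = 11·1247 − 49 = 13668
  √(2774·13668) = √37915032 = 6157.5183
r = 1332 / 6157.5183 = 0.2163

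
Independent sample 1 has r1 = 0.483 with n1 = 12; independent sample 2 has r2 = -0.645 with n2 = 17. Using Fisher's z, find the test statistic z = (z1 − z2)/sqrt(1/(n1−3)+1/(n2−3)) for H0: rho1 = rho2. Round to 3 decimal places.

z1 = atanh(0.483) = 0.526890,  z2 = atanh(-0.645) = -0.766689
SE = √(1/(n1−3) + 1/(n2−3)) = √(1/9 + 1/14) = √(0.1111111 + 0.0714286) = √0.1825397 = 0.427247
z = (z1 − z2)/SE = (0.526890 − (-0.766689)) / 0.427247 = 1.293579 / 0.427247 = 3.028

3.028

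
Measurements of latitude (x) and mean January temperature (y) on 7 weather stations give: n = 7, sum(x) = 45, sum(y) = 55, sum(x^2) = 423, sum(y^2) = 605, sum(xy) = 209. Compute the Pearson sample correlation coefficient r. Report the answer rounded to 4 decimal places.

S_xy = nΣxy − ΣxΣy = 7·209 − 45·55 = 1463 − 2475 = -1012
S_xx = nΣx² − (Σx)² = 7·423 − 45² = 2961 − 2025 = 936
S_yy = nΣy² − (Σy)² = 7·605 − 55² = 4235 − 3025 = 1210
r = S_xy / √(S_xx·S_yy) = -1012 / √(936·1210) = -1012 / √1132560 = -1012 / 1064.2180 = -0.9509

-0.9509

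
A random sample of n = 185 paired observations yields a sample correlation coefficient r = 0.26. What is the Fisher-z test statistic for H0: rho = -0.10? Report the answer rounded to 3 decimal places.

Fisher z: atanh(0.26) = 0.266108, atanh(-0.10) = -0.100335
z = (z_r − z_0)·√(n−3) = (0.266108 − (-0.100335))·√182 = 0.366443 · 13.490738 = 4.944

4.944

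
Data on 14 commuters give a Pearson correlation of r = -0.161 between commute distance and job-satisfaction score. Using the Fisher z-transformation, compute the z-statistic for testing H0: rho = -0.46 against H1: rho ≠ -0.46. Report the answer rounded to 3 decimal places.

Fisher z: atanh(-0.161) = -0.162413, atanh(-0.46) = -0.497311
z = (z_r − z_0)·√(n−3) = (-0.162413 − (-0.497311))·√11 = 0.334898 · 3.316625 = 1.111

1.111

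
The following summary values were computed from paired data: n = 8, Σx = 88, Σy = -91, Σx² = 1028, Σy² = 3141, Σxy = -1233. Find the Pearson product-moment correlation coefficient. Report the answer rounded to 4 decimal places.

Numerator: nΣxy − (Σx)(Σy) = 8·(-1233) − (88)(-91) = -1856
Denominator: √[(nΣx²−(Σx)²)(nΣy²−(Σy)²)]
  nΣx²−(Σx)² = 8·1028 − 7744 = 480;  nΣy²−(Σy)² = 8·3141 − 8281 = 16847
  √(480·16847) = √8086560 = 2843.6877
r = -1856 / 2843.6877 = -0.6527

-0.6527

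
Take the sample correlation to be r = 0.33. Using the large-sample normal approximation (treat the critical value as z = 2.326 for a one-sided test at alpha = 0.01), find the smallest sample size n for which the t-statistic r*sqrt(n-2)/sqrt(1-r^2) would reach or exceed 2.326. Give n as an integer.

47

r√(n−2)/√(1−r²) ≥ 2.326  ⇔  n−2 ≥ (2.326)²·(1−r²)/r²
(1−r²)/r² = (1−0.1089)/0.1089 = 8.1827
n ≥ 2 + 5.410276·8.1827 = 2 + 44.2707 = 46.2707
⌈46.2707⌉ = 47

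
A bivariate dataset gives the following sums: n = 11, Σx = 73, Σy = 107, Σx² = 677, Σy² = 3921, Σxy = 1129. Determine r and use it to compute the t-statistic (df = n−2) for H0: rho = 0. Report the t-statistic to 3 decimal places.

2.041

S_xy = nΣxy − ΣxΣy = 11·1129 − 73·107 = 12419 − 7811 = 4608
S_xx = nΣx² − (Σx)² = 11·677 − 73² = 7447 − 5329 = 2118
S_yy = nΣy² − (Σy)² = 11·3921 − 107² = 43131 − 11449 = 31682
r = S_xy / √(S_xx·S_yy) = 4608 / √(2118·31682) = 4608 / √67102476 = 4608 / 8191.6101 = 0.5625
t = r·√(n−2)/√(1−r²) = 0.5625·√9 / √(1−0.316406) = 1.687500 / 0.826797 = 2.041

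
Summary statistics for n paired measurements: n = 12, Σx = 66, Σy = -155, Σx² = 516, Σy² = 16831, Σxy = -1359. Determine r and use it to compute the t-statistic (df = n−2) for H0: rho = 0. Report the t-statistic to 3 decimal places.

Numerator: nΣxy − (Σx)(Σy) = 12·(-1359) − (66)(-155) = -6078
Denominator: √[(nΣx²−(Σx)²)(nΣy²−(Σy)²)]
  nΣx²−(Σx)² = 12·516 − 4356 = 1836;  nΣy²−(Σy)² = 12·16831 − 24025 = 177947
  √(1836·177947) = √326710692 = 18075.1402
r = -6078 / 18075.1402 = -0.3363
t = r·√(n−2)/√(1−r²) = -0.3363·√10 / √(1−0.113098) = -1.063474 / 0.941755 = -1.129

-1.129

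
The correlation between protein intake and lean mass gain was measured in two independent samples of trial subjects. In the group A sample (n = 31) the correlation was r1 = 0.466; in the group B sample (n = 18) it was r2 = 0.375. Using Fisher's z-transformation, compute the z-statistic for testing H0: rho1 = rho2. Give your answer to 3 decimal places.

Fisher z-transforms: z1 = atanh(0.466) = 0.504949, z2 = atanh(0.375) = 0.394229; difference d = 0.110720
Var(d) = 1/28 + 1/15 = 0.0357143 + 0.0666667 = 0.1023810
z = d/√Var(d) = 0.110720 / √0.1023810 = 0.110720 / 0.319970 = 0.346

0.346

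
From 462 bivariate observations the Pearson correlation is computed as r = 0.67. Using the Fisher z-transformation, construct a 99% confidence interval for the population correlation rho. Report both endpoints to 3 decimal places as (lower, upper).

(0.598, 0.731)

z_r = atanh(0.67) = 0.810743;  SE = 1/√(n−3) = 1/√459 = 0.046676
z-limits: 0.810743 ± 2.576·0.046676 = 0.810743 ± 0.120237 = [0.690506, 0.930980]
ρ-limits: (tanh 0.690506, tanh 0.930980) = (0.598, 0.731)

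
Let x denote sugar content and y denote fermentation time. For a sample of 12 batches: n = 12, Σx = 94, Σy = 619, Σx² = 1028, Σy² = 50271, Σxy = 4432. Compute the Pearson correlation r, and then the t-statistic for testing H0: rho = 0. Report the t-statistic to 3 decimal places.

Numerator: nΣxy − (Σx)(Σy) = 12·4432 − (94)(619) = -5002
Denominator: √[(nΣx²−(Σx)²)(nΣy²−(Σy)²)]
  nΣx²−(Σx)² = 12·1028 − 8836 = 3500;  nΣy²−(Σy)² = 12·50271 − 383161 = 220091
  √(3500·220091) = √770318500 = 27754.6122
r = -5002 / 27754.6122 = -0.1802
t = r·√(n−2)/√(1−r²) = -0.1802·√10 / √(1−0.032472) = -0.569842 / 0.983630 = -0.579

-0.579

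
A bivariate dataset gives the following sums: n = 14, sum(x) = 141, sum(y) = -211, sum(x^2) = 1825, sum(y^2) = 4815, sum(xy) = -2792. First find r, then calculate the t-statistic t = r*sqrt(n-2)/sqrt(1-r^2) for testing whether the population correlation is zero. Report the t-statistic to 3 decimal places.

-4.957

S_xy = nΣxy − ΣxΣy = 14·(-2792) − 141·(-211) = -39088 − (-29751) = -9337
S_xx = nΣx² − (Σx)² = 14·1825 − 141² = 25550 − 19881 = 5669
S_yy = nΣy² − (Σy)² = 14·4815 − (-211)² = 67410 − 44521 = 22889
r = S_xy / √(S_xx·S_yy) = -9337 / √(5669·22889) = -9337 / √129757741 = -9337 / 11391.1255 = -0.8197
t = r·√(n−2)/√(1−r²) = -0.8197·√12 / √(1−0.671908) = -2.839524 / 0.572793 = -4.957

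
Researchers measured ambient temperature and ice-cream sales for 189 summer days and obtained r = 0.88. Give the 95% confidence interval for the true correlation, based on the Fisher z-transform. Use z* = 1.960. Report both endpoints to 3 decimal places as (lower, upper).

z_r = atanh(0.88) = 1.375768;  SE = 1/√(n−3) = 1/√186 = 0.073324
z-limits: 1.375768 ± 1.960·0.073324 = 1.375768 ± 0.143715 = [1.232053, 1.519483]
ρ-limits: (tanh 1.232053, tanh 1.519483) = (0.843, 0.909)

(0.843, 0.909)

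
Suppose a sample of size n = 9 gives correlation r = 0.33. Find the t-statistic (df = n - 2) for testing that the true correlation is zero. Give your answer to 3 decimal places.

t = r·√(n−2) / √(1−r²) with r = 0.33, n = 9
  = 0.33·√7 / √(1 − 0.1089)
  = 0.33·2.645751 / 0.943981
  = 0.873098 / 0.943981 = 0.925

0.925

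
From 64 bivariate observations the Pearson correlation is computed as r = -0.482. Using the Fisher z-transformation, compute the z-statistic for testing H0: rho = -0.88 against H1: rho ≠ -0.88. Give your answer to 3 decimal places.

Fisher z: atanh(-0.482) = -0.525586, atanh(-0.88) = -1.375768
z = (z_r − z_0)·√(n−3) = (-0.525586 − (-1.375768))·√61 = 0.850182 · 7.810250 = 6.640

6.640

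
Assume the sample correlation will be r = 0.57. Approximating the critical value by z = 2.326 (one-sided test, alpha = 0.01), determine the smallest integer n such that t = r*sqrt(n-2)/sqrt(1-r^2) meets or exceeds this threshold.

Need r·√(n−2)/√(1−r²) ≥ 2.326
√(n−2) ≥ 2.326·√(1−0.3249) / 0.57 = 2.326·0.821645 / 0.57 = 3.3529
n−2 ≥ 11.2419  ⇒  n ≥ 13.2419
Smallest integer n = 14

14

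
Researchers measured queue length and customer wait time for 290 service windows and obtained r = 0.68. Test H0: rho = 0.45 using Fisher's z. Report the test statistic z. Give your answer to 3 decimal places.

Fisher z: atanh(0.68) = 0.829114, atanh(0.45) = 0.484700
z = (z_r − z_0)·√(n−3) = (0.829114 − 0.484700)·√287 = 0.344414 · 16.941074 = 5.835

5.835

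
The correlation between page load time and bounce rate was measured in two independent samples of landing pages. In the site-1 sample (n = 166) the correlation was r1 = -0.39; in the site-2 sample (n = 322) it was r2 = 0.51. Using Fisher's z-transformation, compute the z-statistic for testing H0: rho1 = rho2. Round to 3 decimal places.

z1 = atanh(-0.39) = -0.411800,  z2 = atanh(0.51) = 0.562730
SE = √(1/(n1−3) + 1/(n2−3)) = √(1/163 + 1/319) = √(0.0061350 + 0.0031348) = √0.0092698 = 0.096280
z = (z1 − z2)/SE = (-0.411800 − 0.562730) / 0.096280 = -0.974530 / 0.096280 = -10.122

-10.122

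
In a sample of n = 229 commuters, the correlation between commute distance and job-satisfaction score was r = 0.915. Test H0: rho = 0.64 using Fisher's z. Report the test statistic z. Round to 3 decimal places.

Fisher z: atanh(0.915) = 1.557411, atanh(0.64) = 0.758174
z = (z_r − z_0)·√(n−3) = (1.557411 − 0.758174)·√226 = 0.799237 · 15.033296 = 12.015

12.015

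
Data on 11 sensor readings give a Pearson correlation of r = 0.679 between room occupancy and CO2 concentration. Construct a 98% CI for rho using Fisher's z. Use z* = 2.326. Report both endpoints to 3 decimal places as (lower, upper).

(0.005, 0.929)

z_r = atanh(0.679) = 0.827256;  SE = 1/√(n−3) = 1/√8 = 0.353553
z-limits: 0.827256 ± 2.326·0.353553 = 0.827256 ± 0.822364 = [0.004892, 1.649620]
ρ-limits: (tanh 0.004892, tanh 1.649620) = (0.005, 0.929)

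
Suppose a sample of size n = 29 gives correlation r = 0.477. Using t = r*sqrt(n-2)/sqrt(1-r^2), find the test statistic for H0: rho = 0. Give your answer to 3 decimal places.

2.820

1 − r² = 1 − 0.227529 = 0.772471;  √(1−r²) = 0.878903
√(n−2) = √27 = 5.196152
t = r·√(n−2)/√(1−r²) = 0.477 · 5.196152 / 0.878903 = 2.820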